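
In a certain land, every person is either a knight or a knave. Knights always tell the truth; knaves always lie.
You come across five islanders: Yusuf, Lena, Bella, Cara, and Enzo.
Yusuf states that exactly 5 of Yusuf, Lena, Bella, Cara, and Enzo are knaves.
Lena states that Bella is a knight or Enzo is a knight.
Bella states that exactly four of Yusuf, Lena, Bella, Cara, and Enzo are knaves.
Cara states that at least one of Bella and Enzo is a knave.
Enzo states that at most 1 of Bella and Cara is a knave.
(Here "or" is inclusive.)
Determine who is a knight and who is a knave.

Yusuf is a knave; "exactly 5 of Yusuf, Lena, Bella, Cara, and Enzo are knaves" is false, as required.
Lena is a knight, so "Bella is a knight or Enzo is a knight" must be true — and it is.
Bella (knave): "exactly four of Yusuf, Lena, Bella, Cara, and Enzo are knaves" — false. ✓
As a knight, Cara's statement "at least one of Bella and Enzo is a knave" should be true; it is.
Enzo is a knight; "at most 1 of Bella and Cara is a knave" is true, as required.

Knights: Lena, Cara, and Enzo. Knaves: Yusuf and Bella.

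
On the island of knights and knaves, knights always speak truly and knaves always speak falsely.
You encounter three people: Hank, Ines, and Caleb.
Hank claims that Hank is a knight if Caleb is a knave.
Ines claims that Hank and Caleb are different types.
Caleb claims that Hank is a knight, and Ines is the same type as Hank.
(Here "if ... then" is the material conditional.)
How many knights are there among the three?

0

The unique consistent assignment is Hank=knave, Ines=knave, Caleb=knave.
That has 0 knights.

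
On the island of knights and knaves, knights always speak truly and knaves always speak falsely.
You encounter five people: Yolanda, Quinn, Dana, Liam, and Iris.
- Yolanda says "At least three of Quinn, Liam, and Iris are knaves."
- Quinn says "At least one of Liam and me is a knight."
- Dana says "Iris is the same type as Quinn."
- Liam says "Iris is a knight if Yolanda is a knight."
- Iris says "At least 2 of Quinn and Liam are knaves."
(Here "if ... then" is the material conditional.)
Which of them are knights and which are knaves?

Yolanda is a knave; "at least three of Quinn, Liam, and Iris are knaves" is false, as required.
As a knight, Quinn's statement "at least one of Liam and me is a knight" should be true; it is.
Dana is a knave, so "Iris is the same type as Quinn" must be false — and it is.
Liam (knight): "Iris is a knight if Yolanda is a knight" — true. ✓
Iris is a knave; "at least 2 of Quinn and Liam are knaves" is false, as required.

Yolanda is a knave, Quinn is a knight, Dana is a knave, Liam is a knight, and Iris is a knave.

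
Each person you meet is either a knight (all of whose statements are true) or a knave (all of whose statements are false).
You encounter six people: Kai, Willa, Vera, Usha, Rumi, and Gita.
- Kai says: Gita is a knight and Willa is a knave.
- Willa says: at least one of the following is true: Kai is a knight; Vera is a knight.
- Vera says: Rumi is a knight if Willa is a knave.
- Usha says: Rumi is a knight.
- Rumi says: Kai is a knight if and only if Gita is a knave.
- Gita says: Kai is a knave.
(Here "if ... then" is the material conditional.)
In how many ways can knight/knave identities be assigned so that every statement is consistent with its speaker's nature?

1

Consistent assignments:
  Kai=knave, Willa=knight, Vera=knight, Usha=knight, Rumi=knight, Gita=knight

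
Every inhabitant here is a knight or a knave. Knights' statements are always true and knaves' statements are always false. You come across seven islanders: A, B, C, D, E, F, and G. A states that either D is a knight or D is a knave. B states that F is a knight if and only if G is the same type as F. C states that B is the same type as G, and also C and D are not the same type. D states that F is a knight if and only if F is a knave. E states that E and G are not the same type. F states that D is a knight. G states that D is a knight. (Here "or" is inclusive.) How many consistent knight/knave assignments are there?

4

Consistent assignments:
  A=knight, B=knave, C=knight, D=knave, E=knight, F=knave, G=knave
  A=knight, B=knave, C=knight, D=knave, E=knave, F=knave, G=knave
  A=knight, B=knave, C=knave, D=knave, E=knight, F=knave, G=knave
  A=knight, B=knave, C=knave, D=knave, E=knave, F=knave, G=knave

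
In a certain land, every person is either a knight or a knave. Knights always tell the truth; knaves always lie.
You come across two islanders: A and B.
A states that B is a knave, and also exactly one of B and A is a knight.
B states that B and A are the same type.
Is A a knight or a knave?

Consistent assignments: {A=knight, B=knave}
In every consistent assignment, A is a knight.

A is a knight.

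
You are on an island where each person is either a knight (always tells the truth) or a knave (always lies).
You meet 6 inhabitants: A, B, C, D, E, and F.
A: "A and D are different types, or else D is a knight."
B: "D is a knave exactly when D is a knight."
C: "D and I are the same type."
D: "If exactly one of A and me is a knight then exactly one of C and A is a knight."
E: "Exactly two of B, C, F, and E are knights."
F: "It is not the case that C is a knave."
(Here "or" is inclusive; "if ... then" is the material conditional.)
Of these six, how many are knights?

2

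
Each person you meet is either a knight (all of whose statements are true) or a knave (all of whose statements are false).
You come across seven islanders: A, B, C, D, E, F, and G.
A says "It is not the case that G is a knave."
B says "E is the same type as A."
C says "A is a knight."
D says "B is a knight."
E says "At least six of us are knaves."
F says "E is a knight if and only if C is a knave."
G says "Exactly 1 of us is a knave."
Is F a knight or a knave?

F is a knave.

Consistent assignments: {A=knave, B=knight, C=knave, D=knight, E=knave, F=knave, G=knave}
In every consistent assignment, F is a knave.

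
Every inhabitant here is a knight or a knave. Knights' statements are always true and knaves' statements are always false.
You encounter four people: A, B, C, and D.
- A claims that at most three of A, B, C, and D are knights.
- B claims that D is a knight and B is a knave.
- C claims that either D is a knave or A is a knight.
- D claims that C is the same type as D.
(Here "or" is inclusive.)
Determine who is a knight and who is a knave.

Knights: A and C. Knaves: B and D.

A is a knight, so "at most three of A, B, C, and D are knights" must be True — and it is.
Since B is a knave, "D is a knight and B is a knave" needs to be false, which holds.
C (knight): "either D is a knave or A is a knight" — True. ✓
D (knave): "C is the same type as D" — false. ✓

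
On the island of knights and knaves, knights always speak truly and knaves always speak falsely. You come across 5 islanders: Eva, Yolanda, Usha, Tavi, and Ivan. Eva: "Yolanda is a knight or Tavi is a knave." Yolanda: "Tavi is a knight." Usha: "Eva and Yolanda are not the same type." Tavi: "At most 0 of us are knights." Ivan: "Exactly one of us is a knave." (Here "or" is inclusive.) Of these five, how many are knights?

2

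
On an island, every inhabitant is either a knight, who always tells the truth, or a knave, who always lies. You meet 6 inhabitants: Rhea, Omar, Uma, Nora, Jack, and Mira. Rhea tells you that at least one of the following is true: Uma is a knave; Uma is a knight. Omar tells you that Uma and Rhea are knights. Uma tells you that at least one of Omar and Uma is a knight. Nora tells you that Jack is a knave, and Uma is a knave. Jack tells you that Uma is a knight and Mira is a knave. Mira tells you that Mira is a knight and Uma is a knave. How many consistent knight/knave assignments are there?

3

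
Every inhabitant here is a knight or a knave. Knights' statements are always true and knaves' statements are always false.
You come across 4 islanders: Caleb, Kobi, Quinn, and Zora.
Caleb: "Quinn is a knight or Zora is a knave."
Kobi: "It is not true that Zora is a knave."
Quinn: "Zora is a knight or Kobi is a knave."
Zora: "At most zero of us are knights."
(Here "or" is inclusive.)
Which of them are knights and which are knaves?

Caleb is a knight, so "Quinn is a knight or Zora is a knave" must be true — and it is.
Since Kobi is a knave, "it is not true that Zora is a knave" needs to be false, which holds.
Quinn is a knight, and the claim "Zora is a knight or Kobi is a knave" is indeed true.
As a knave, Zora's statement "at most zero of us are knights" should be false; it is.

Caleb is a knight, Kobi is a knave, Quinn is a knight, and Zora is a knave.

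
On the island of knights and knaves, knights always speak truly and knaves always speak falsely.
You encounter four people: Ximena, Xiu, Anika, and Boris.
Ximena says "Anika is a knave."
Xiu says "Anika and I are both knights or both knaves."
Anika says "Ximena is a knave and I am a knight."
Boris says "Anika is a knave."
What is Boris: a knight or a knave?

Boris is a knave.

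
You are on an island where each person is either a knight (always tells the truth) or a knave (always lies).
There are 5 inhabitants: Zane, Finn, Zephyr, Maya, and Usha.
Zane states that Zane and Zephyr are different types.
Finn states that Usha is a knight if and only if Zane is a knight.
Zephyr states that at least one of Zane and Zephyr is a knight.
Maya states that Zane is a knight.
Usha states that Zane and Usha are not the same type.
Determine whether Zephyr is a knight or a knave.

Consistent assignments: {Zane=knave, Finn=knight, Zephyr=knave, Maya=knave, Usha=knave}; {Zane=knave, Finn=knave, Zephyr=knave, Maya=knave, Usha=knight}
In every consistent assignment, Zephyr is a knave.

Zephyr is a knave.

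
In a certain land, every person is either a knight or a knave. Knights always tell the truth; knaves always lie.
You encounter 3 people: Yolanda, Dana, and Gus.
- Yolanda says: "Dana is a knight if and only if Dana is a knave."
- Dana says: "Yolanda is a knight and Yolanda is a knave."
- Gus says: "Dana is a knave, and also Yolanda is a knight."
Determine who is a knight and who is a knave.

Yolanda is a knave, Dana is a knave, and Gus is a knave.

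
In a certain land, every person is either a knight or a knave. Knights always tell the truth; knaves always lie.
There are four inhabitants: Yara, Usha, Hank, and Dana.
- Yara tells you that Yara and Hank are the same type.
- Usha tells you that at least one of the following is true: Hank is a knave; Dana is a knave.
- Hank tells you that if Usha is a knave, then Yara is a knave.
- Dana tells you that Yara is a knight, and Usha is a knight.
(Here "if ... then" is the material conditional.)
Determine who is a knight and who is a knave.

Yara is a knave, Usha is a knight, Hank is a knight, and Dana is a knave.

Suppose Yara is a knight. Then Yara's statement "Yara and Hank are the same type" would have to be true. Checking the 8 ways to assign the others, none is consistent with every speaker.
(For instance, with Usha=knight, Hank=knight, Dana=knave, Dana's claim "Yara is a knight, and Usha is a knight" comes out true where it would need to be false.)
So Yara must be a knave, making "Yara and Hank are the same type" false. Taking Yara=knave, Usha=knight, Hank=knight, Dana=knave, each remaining statement checks out:
  Usha (knight): "at least one of the following is true: Hank is a knave; Dana is a knave" — true. ✓
  Hank (knight): "if Usha is a knave, then Yara is a knave" — true. ✓
  Dana (knave): "Yara is a knight, and Usha is a knight" — false. ✓
This is the unique consistent assignment.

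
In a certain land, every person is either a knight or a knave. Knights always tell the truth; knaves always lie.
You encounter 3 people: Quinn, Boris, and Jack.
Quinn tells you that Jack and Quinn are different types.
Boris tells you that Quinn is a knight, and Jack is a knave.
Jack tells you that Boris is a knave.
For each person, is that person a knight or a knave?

Quinn is a knight, and the claim "Jack and Quinn are different types" is indeed True.
Boris is a knight, so "Quinn is a knight, and Jack is a knave" must be True — and it is.
Jack is a knave; "Boris is a knave" is False, as required.

Knights: Quinn and Boris. Knaves: Jack.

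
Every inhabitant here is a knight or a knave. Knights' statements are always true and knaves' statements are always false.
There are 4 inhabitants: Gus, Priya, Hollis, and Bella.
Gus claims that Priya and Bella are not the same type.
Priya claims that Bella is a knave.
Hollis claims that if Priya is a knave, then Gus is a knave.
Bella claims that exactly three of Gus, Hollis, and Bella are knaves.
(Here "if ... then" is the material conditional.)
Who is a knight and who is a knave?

As a knight, Gus's statement "Priya and Bella are not the same type" should be True; it is.
Since Priya is a knight, "Bella is a knave" needs to be True, which holds.
Hollis is a knight; "if Priya is a knave, then Gus is a knave" is True, as required.
Bella (knave): "exactly three of Gus, Hollis, and Bella are knaves" — False. ✓

Gus is a knight, Priya is a knight, Hollis is a knight, and Bella is a knave.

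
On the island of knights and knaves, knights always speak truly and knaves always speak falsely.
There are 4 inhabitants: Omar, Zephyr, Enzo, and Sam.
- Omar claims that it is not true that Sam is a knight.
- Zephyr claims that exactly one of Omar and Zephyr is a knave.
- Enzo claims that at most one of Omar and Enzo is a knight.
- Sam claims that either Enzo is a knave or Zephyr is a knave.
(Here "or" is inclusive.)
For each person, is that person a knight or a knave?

Suppose Omar is a knight. Then Omar's statement "it is not true that Sam is a knight" would have to be true. Checking the 8 ways to assign the others, none is consistent with every speaker.
(For instance, with Zephyr=knave, Enzo=knight, Sam=knight, Omar's claim "it is not true that Sam is a knight" comes out false where it would need to be true.)
So Omar must be a knave, making "it is not true that Sam is a knight" false. Taking Omar=knave, Zephyr=knave, Enzo=knight, Sam=knight, each remaining statement checks out:
  Zephyr (knave): "exactly one of Omar and Zephyr is a knave" — false. ✓
  Enzo (knight): "at most one of Omar and Enzo is a knight" — true. ✓
  Sam (knight): "either Enzo is a knave or Zephyr is a knave" — true. ✓
This is the unique consistent assignment.

Omar is a knave, Zephyr is a knave, Enzo is a knight, and Sam is a knight.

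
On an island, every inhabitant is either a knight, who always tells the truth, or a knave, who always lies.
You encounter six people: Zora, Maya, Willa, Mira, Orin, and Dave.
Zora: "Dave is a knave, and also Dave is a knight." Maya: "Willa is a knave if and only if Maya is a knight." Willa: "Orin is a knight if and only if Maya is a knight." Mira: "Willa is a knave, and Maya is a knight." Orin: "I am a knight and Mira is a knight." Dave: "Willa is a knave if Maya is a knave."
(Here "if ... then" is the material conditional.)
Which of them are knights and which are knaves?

Knights: Maya, Mira, and Dave. Knaves: Zora, Willa, and Orin.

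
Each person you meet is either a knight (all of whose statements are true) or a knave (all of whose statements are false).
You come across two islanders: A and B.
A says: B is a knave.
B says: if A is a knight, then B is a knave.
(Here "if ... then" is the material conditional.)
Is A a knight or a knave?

Consistent assignments: {A=knave, B=knight}
In every consistent assignment, A is a knave.

A is a knave.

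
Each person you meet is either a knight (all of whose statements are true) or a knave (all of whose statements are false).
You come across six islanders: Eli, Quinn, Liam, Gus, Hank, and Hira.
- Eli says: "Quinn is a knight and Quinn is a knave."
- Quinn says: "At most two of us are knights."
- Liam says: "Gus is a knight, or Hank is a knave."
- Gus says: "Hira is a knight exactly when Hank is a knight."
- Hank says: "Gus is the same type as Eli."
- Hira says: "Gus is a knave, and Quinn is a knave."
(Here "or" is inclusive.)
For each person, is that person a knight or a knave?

Eli (knave): "Quinn is a knight and Quinn is a knave" — False. ✓
Quinn is a knight, so "at most two of us are knights" must be true — and it is.
Since Liam is a knave, "Gus is a knight, or Hank is a knave" needs to be False, which holds.
As a knave, Gus's statement "Hira is a knight exactly when Hank is a knight" should be False; it is.
Since Hank is a knight, "Gus is the same type as Eli" needs to be true, which holds.
Hira (knave): "Gus is a knave, and Quinn is a knave" — False. ✓

Knights: Quinn and Hank. Knaves: Eli, Liam, Gus, and Hira.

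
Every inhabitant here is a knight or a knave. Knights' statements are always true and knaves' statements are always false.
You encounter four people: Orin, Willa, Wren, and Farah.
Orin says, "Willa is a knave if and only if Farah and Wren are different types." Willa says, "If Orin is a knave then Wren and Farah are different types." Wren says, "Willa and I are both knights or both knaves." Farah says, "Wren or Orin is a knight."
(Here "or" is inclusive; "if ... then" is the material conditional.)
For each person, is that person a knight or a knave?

Orin is a knight, Willa is a knight, Wren is a knight, and Farah is a knight.

As a knight, Orin's statement "Willa is a knave if and only if Farah and Wren are different types" should be True; it is.
Willa (knight): "if Orin is a knave then Wren and Farah are different types" — True. ✓
Wren is a knight, so "Willa and I are both knights or both knaves" must be True — and it is.
Farah is a knight; "Wren or Orin is a knight" is True, as required.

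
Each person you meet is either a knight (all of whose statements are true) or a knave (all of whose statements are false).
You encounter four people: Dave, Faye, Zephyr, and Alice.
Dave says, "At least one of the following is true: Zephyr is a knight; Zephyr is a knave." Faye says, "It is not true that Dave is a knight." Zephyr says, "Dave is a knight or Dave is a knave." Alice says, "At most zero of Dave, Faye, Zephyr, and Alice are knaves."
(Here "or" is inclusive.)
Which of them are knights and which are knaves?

Dave is a knight, Faye is a knave, Zephyr is a knight, and Alice is a knave.

Dave is a knight; "at least one of the following is true: Zephyr is a knight; Zephyr is a knave" is true, as required.
Since Faye is a knave, "it is not true that Dave is a knight" needs to be False, which holds.
Zephyr is a knight; "Dave is a knight or Dave is a knave" is true, as required.
Since Alice is a knave, "at most zero of Dave, Faye, Zephyr, and Alice are knaves" needs to be False, which holds.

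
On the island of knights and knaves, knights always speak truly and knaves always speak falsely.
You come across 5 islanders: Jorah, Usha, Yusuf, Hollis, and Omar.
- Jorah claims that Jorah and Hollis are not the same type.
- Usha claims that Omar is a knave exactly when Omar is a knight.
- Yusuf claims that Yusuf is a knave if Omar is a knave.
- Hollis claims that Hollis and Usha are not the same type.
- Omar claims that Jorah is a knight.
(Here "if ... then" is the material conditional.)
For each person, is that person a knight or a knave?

Jorah is a knight, Usha is a knave, Yusuf is a knight, Hollis is a knave, and Omar is a knight.

As a knight, Jorah's statement "Jorah and Hollis are not the same type" should be true; it is.
Usha (knave): "Omar is a knave exactly when Omar is a knight" — false. ✓
As a knight, Yusuf's statement "Yusuf is a knave if Omar is a knave" should be true; it is.
Hollis is a knave, and the claim "Hollis and Usha are not the same type" is indeed false.
Since Omar is a knight, "Jorah is a knight" needs to be true, which holds.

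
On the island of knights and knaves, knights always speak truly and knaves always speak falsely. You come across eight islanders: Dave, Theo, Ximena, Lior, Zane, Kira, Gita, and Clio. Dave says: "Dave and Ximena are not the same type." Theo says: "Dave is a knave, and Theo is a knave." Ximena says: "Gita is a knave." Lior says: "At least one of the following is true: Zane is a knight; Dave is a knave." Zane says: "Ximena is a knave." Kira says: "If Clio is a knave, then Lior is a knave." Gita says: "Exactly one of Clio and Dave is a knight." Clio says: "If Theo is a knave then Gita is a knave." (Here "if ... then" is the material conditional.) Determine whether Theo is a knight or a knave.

Theo is a knave.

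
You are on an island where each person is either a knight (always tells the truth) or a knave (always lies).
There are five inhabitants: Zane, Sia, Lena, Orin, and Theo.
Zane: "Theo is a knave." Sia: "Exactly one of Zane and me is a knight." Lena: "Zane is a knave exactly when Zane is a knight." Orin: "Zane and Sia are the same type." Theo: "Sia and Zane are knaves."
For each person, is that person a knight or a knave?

Knights: Orin and Theo. Knaves: Zane, Sia, and Lena.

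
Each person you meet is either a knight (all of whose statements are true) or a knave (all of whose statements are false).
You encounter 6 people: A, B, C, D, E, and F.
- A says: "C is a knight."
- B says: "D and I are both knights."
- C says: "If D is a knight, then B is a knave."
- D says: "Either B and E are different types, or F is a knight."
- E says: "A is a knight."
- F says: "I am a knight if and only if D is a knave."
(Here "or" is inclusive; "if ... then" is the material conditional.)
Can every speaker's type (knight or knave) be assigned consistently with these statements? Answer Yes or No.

No

Checking all 64 assignments, each has at least one speaker whose statement's truth value contradicts their type.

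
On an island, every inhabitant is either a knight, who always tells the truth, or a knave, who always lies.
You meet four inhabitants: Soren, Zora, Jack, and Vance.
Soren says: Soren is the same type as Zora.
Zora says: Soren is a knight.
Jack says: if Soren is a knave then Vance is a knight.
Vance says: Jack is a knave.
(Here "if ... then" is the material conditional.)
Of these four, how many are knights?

3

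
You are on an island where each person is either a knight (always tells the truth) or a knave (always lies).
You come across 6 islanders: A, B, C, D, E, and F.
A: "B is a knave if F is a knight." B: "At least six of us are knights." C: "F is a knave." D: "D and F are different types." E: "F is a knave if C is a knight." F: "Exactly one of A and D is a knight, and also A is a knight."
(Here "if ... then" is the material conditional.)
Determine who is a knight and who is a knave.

Knights: A, C, D, and E. Knaves: B and F.

A is a knight, so "B is a knave if F is a knight" must be True — and it is.
Since B is a knave, "at least six of us are knights" needs to be False, which holds.
C is a knight; "F is a knave" is True, as required.
D is a knight, and the claim "D and F are different types" is indeed True.
As a knight, E's statement "F is a knave if C is a knight" should be True; it is.
F is a knave, and the claim "exactly one of A and D is a knight, and also A is a knight" is indeed False.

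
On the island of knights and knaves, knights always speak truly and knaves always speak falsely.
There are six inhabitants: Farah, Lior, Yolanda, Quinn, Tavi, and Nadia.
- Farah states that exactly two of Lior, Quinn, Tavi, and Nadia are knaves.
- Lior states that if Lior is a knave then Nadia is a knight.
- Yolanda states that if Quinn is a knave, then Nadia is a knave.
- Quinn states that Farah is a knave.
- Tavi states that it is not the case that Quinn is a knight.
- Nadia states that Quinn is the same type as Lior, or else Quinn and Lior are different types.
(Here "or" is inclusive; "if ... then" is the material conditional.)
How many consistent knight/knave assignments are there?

Consistent assignments:
  Farah=knave, Lior=knight, Yolanda=knight, Quinn=knight, Tavi=knave, Nadia=knight

1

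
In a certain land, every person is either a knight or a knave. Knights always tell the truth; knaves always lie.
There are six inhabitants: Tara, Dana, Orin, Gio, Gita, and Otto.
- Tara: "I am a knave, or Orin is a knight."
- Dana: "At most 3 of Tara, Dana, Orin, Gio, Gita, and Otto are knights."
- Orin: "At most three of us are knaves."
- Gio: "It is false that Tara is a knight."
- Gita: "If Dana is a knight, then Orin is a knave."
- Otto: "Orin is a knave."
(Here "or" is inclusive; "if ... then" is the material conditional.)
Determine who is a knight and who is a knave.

Tara is a knight, and the claim "I am a knave, or Orin is a knight" is indeed true.
Dana is a knight; "at most 3 of Tara, Dana, Orin, Gio, Gita, and Otto are knights" is true, as required.
Orin is a knight, so "at most three of us are knaves" must be true — and it is.
Gio is a knave; "it is false that Tara is a knight" is false, as required.
Gita (knave): "if Dana is a knight, then Orin is a knave" — false. ✓
As a knave, Otto's statement "Orin is a knave" should be false; it is.

Tara is a knight, Dana is a knight, Orin is a knight, Gio is a knave, Gita is a knave, and Otto is a knave.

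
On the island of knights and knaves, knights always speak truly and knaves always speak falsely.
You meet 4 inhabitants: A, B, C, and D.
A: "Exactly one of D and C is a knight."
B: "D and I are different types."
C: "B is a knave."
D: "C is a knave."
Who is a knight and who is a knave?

A (knight): "exactly one of D and C is a knight" — True. ✓
B (knave): "D and I are different types" — False. ✓
As a knight, C's statement "B is a knave" should be True; it is.
D is a knave, and the claim "C is a knave" is indeed False.

A is a knight, B is a knave, C is a knight, and D is a knave.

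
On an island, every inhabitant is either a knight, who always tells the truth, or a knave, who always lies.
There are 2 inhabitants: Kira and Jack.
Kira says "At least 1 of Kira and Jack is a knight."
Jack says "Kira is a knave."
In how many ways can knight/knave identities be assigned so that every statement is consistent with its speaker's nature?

Consistent assignments:
  Kira=knight, Jack=knave

1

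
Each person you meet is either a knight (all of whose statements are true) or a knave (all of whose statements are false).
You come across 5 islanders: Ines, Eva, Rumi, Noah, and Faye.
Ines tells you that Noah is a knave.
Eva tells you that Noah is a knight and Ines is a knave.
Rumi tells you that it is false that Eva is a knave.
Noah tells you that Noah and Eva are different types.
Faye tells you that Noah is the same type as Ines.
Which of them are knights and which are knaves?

Ines is a knight, Eva is a knave, Rumi is a knave, Noah is a knave, and Faye is a knave.

Ines is a knight, so "Noah is a knave" must be true — and it is.
As a knave, Eva's statement "Noah is a knight and Ines is a knave" should be False; it is.
As a knave, Rumi's statement "it is false that Eva is a knave" should be False; it is.
Noah is a knave; "Noah and Eva are different types" is False, as required.
As a knave, Faye's statement "Noah is the same type as Ines" should be False; it is.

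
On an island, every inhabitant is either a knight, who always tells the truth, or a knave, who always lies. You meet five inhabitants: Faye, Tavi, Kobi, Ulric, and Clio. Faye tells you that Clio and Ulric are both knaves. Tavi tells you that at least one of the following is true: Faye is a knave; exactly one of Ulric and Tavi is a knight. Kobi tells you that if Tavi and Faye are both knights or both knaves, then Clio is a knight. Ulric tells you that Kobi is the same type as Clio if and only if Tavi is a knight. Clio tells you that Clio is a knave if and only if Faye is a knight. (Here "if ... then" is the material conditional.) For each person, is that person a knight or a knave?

Faye is a knave, Tavi is a knight, Kobi is a knight, Ulric is a knight, and Clio is a knight.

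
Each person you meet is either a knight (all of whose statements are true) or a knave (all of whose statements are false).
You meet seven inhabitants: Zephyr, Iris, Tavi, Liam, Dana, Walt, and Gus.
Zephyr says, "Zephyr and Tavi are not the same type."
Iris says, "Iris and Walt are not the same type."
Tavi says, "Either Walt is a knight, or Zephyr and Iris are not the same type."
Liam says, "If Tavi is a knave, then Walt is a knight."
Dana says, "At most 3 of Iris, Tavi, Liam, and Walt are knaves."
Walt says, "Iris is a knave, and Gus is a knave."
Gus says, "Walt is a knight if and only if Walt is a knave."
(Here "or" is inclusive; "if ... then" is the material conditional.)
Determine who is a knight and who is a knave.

Knights: Zephyr, Iris, and Dana. Knaves: Tavi, Liam, Walt, and Gus.

Since Zephyr is a knight, "Zephyr and Tavi are not the same type" needs to be True, which holds.
Iris (knight): "Iris and Walt are not the same type" — True. ✓
Since Tavi is a knave, "either Walt is a knight, or Zephyr and Iris are not the same type" needs to be false, which holds.
Liam (knave): "if Tavi is a knave, then Walt is a knight" — false. ✓
As a knight, Dana's statement "at most 3 of Iris, Tavi, Liam, and Walt are knaves" should be True; it is.
As a knave, Walt's statement "Iris is a knave, and Gus is a knave" should be false; it is.
Gus is a knave, so "Walt is a knight if and only if Walt is a knave" must be false — and it is.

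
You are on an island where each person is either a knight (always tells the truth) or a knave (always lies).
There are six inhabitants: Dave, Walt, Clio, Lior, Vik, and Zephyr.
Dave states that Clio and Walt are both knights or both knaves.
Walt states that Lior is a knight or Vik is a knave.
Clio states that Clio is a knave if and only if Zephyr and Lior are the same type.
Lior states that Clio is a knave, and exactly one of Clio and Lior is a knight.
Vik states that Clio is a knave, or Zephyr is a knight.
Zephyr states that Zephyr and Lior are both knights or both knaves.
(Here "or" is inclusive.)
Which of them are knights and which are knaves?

Dave is a knave, and the claim "Clio and Walt are both knights or both knaves" is indeed false.
Walt is a knight; "Lior is a knight or Vik is a knave" is True, as required.
As a knave, Clio's statement "Clio is a knave if and only if Zephyr and Lior are the same type" should be false; it is.
Lior is a knight, and the claim "Clio is a knave, and exactly one of Clio and Lior is a knight" is indeed True.
Vik is a knight; "Clio is a knave, or Zephyr is a knight" is True, as required.
Zephyr is a knave, and the claim "Zephyr and Lior are both knights or both knaves" is indeed false.

Dave is a knave, Walt is a knight, Clio is a knave, Lior is a knight, Vik is a knight, and Zephyr is a knave.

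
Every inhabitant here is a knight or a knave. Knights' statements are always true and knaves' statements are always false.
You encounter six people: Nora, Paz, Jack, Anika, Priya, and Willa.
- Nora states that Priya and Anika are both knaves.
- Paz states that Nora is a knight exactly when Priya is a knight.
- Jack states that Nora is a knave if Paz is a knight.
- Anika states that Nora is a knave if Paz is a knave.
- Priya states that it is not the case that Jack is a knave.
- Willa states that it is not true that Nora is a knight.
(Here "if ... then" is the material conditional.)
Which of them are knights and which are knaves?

Nora (knave): "Priya and Anika are both knaves" — false. ✓
Paz is a knave, and the claim "Nora is a knight exactly when Priya is a knight" is indeed false.
Since Jack is a knight, "Nora is a knave if Paz is a knight" needs to be True, which holds.
As a knight, Anika's statement "Nora is a knave if Paz is a knave" should be True; it is.
Priya is a knight; "it is not the case that Jack is a knave" is True, as required.
As a knight, Willa's statement "it is not true that Nora is a knight" should be True; it is.

Nora is a knave, Paz is a knave, Jack is a knight, Anika is a knight, Priya is a knight, and Willa is a knight.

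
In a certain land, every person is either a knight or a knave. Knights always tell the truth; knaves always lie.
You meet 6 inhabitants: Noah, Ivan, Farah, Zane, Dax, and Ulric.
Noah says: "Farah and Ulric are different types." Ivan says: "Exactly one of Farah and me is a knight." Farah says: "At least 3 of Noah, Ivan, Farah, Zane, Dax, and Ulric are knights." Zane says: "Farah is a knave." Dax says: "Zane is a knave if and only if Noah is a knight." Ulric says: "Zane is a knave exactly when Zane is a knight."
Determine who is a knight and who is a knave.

Noah is a knave, Ivan is a knave, Farah is a knave, Zane is a knight, Dax is a knight, and Ulric is a knave.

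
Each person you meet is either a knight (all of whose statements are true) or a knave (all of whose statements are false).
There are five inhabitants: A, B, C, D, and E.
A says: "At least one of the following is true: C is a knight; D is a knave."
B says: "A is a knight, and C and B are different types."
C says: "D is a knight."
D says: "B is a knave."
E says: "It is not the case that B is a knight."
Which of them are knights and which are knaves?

Knights: A and B. Knaves: C, D, and E.

Suppose A is a knave. Then A's statement "at least one of the following is true: C is a knight; D is a knave" would have to be false. Checking the 16 ways to assign the others, none is consistent with every speaker.
(For instance, with B=knight, C=knave, D=knave, E=knave, A's claim "at least one of the following is true: C is a knight; D is a knave" comes out true where it would need to be false.)
So A must be a knight, making "at least one of the following is true: C is a knight; D is a knave" true. Taking A=knight, B=knight, C=knave, D=knave, E=knave, each remaining statement checks out:
  B (knight): "A is a knight, and C and B are different types" — true. ✓
  C (knave): "D is a knight" — false. ✓
  D (knave): "B is a knave" — false. ✓
  E (knave): "it is not the case that B is a knight" — false. ✓
This is the unique consistent assignment.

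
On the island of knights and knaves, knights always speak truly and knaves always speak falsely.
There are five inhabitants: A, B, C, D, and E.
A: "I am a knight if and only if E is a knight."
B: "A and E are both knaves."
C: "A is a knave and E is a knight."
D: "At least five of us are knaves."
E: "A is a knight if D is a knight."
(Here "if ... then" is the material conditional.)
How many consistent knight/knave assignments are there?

2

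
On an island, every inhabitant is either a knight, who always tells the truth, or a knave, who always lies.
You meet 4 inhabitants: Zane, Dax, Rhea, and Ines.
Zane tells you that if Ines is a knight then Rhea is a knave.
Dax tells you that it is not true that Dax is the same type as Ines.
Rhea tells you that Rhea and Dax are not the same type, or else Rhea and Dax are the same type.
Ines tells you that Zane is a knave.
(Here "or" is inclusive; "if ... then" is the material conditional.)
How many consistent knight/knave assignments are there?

2

Consistent assignments:
  Zane=knight, Dax=knight, Rhea=knight, Ines=knave
  Zane=knight, Dax=knave, Rhea=knight, Ines=knave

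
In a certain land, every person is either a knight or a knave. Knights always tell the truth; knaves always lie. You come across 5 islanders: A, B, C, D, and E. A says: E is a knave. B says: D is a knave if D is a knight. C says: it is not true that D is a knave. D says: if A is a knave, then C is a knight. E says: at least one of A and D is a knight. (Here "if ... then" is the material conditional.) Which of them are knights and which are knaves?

A is a knave, B is a knave, C is a knight, D is a knight, and E is a knight.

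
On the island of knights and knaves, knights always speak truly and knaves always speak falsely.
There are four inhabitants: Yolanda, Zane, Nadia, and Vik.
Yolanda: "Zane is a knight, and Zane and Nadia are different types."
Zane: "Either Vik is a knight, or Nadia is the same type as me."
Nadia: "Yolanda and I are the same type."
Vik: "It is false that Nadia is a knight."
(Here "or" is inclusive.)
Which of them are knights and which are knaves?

Yolanda is a knight; "Zane is a knight, and Zane and Nadia are different types" is true, as required.
Since Zane is a knight, "either Vik is a knight, or Nadia is the same type as me" needs to be true, which holds.
Since Nadia is a knave, "Yolanda and I are the same type" needs to be false, which holds.
Vik is a knight, so "it is false that Nadia is a knight" must be true — and it is.

Yolanda is a knight, Zane is a knight, Nadia is a knave, and Vik is a knight.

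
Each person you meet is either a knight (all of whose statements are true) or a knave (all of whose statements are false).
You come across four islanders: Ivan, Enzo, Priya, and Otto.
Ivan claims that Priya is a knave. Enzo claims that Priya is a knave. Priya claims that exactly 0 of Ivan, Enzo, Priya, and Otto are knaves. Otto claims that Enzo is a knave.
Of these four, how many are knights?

2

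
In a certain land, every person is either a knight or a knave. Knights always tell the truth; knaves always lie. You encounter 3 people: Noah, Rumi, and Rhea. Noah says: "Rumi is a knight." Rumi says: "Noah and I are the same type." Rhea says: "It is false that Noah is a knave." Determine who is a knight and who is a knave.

As a knight, Noah's statement "Rumi is a knight" should be true; it is.
Since Rumi is a knight, "Noah and I are the same type" needs to be true, which holds.
Rhea is a knight, so "it is false that Noah is a knave" must be true — and it is.

Knights: Noah, Rumi, and Rhea. Knaves: none.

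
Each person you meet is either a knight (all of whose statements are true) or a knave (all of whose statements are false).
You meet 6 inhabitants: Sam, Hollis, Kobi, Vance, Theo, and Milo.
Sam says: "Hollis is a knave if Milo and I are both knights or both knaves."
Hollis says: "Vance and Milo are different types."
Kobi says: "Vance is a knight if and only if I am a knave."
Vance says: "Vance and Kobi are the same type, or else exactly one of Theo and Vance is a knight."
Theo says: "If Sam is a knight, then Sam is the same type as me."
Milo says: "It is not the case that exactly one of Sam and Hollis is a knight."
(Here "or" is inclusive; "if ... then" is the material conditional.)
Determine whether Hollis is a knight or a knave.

Consistent assignments: {Sam=knight, Hollis=knave, Kobi=knight, Vance=knave, Theo=knave, Milo=knave}
In every consistent assignment, Hollis is a knave.

Hollis is a knave.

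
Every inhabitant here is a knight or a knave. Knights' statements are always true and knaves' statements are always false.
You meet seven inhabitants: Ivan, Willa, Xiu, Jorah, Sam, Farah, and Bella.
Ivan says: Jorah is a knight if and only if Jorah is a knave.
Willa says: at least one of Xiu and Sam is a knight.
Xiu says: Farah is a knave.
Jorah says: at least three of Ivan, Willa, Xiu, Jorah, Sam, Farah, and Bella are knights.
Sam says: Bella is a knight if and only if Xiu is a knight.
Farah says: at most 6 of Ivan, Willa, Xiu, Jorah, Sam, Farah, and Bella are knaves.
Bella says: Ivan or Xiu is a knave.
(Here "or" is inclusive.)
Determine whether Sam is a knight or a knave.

Sam is a knave.

Consistent assignments: {Ivan=knave, Willa=knave, Xiu=knave, Jorah=knight, Sam=knave, Farah=knight, Bella=knight}; {Ivan=knave, Willa=knave, Xiu=knave, Jorah=knave, Sam=knave, Farah=knight, Bella=knight}
In every consistent assignment, Sam is a knave.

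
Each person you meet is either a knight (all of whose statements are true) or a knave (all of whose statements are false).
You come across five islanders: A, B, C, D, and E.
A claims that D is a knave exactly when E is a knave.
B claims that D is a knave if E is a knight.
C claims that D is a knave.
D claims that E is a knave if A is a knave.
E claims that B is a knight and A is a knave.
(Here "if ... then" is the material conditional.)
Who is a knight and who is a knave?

A is a knave, B is a knight, C is a knight, D is a knave, and E is a knight.

A (knave): "D is a knave exactly when E is a knave" — False. ✓
Since B is a knight, "D is a knave if E is a knight" needs to be True, which holds.
As a knight, C's statement "D is a knave" should be True; it is.
D is a knave, so "E is a knave if A is a knave" must be False — and it is.
E is a knight, so "B is a knight and A is a knave" must be True — and it is.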